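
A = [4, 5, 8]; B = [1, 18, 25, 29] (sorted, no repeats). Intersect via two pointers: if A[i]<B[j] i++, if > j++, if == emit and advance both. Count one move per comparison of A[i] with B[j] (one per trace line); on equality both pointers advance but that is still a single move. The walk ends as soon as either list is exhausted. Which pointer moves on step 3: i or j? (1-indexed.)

[i=1,j=1] 4>1 → j++
[i=1,j=2] 4<18 → i++
[i=2,j=2] 5<18 → i++

i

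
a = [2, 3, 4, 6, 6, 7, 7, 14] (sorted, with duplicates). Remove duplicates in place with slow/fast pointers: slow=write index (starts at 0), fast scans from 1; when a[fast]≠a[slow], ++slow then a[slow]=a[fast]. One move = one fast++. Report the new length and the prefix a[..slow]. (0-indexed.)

length 6; prefix = [2, 3, 4, 6, 7, 14]

(s=0,f=1) a[fast]=3≠a[slow]=2 write a[1]=3 → slow++,fast++
(s=1,f=2) a[fast]=4≠a[slow]=3 write a[2]=4 → slow++,fast++
(s=2,f=3) a[fast]=6≠a[slow]=4 write a[3]=6 → slow++,fast++
(s=3,f=4) a[fast]=6=a[slow] dup → fast++
(s=3,f=5) a[fast]=7≠a[slow]=6 write a[4]=7 → slow++,fast++
(s=4,f=6) a[fast]=7=a[slow] dup → fast++
(s=4,f=7) a[fast]=14≠a[slow]=7 write a[5]=14 → slow++,fast++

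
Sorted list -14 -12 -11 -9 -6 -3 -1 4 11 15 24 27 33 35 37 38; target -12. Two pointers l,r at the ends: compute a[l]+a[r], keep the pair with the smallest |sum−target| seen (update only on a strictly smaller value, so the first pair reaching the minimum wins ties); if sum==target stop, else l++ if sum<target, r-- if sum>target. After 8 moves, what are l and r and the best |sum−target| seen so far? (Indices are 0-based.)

[0,15] -14+38=24 d=36 * → r--
[0,14] -14+37=23 d=35 * → r--
[0,13] -14+35=21 d=33 * → r--
[0,12] -14+33=19 d=31 * → r--
[0,11] -14+27=13 d=25 * → r--
[0,10] -14+24=10 d=22 * → r--
[0,9] -14+15=1 d=13 * → r--
[0,8] -14+11=-3 d=9 * → r--

l=0, r=7, best |Δ|=9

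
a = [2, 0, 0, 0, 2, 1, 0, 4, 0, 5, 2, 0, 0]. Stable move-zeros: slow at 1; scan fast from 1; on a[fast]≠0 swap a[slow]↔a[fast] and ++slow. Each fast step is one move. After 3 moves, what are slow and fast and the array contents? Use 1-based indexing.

slow=2, fast=4, a=[2, 0, 0, 0, 2, 1, 0, 4, 0, 5, 2, 0, 0]

slow=1 fast=1: a[fast]=2≠0 swap→a[1]=2, slow++,fast++
slow=2 fast=2: a[fast]=0, fast++
slow=2 fast=3: a[fast]=0, fast++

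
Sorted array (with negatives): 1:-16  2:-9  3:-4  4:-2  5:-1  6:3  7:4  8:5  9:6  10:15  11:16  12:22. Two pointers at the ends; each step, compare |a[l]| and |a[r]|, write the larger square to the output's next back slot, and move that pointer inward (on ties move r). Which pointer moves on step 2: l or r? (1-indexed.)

r

l=1 r=12: |-16|<=|22| out[12]=484, r--
l=1 r=11: |-16|<=|16| out[11]=256, r--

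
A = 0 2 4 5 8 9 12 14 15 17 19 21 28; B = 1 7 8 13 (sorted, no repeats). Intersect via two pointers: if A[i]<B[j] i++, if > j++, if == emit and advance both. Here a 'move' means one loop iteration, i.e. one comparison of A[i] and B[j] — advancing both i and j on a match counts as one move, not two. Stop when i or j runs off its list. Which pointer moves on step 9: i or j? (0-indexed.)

[i=0,j=0] 0<1 → i++
[i=1,j=0] 2>1 → j++
[i=1,j=1] 2<7 → i++
[i=2,j=1] 4<7 → i++
[i=3,j=1] 5<7 → i++
[i=4,j=1] 8>7 → j++
[i=4,j=2] 8==8 emit → i++,j++
[i=5,j=3] 9<13 → i++
[i=6,j=3] 12<13 → i++

i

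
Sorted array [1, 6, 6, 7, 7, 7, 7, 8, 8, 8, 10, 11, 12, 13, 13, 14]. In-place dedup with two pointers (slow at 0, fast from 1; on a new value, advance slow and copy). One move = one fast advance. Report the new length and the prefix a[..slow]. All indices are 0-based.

length 9; prefix = [1, 6, 7, 8, 10, 11, 12, 13, 14]

(s=0,f=1) a[fast]=6≠a[slow]=1 write a[1]=6 → slow++,fast++
(s=1,f=2) a[fast]=6=a[slow] dup → fast++
(s=1,f=3) a[fast]=7≠a[slow]=6 write a[2]=7 → slow++,fast++
(s=2,f=4) a[fast]=7=a[slow] dup → fast++
(s=2,f=5) a[fast]=7=a[slow] dup → fast++
(s=2,f=6) a[fast]=7=a[slow] dup → fast++
(s=2,f=7) a[fast]=8≠a[slow]=7 write a[3]=8 → slow++,fast++
(s=3,f=8) a[fast]=8=a[slow] dup → fast++
(s=3,f=9) a[fast]=8=a[slow] dup → fast++
(s=3,f=10) a[fast]=10≠a[slow]=8 write a[4]=10 → slow++,fast++
(s=4,f=11) a[fast]=11≠a[slow]=10 write a[5]=11 → slow++,fast++
(s=5,f=12) a[fast]=12≠a[slow]=11 write a[6]=12 → slow++,fast++
(s=6,f=13) a[fast]=13≠a[slow]=12 write a[7]=13 → slow++,fast++
(s=7,f=14) a[fast]=13=a[slow] dup → fast++
(s=7,f=15) a[fast]=14≠a[slow]=13 write a[8]=14 → slow++,fast++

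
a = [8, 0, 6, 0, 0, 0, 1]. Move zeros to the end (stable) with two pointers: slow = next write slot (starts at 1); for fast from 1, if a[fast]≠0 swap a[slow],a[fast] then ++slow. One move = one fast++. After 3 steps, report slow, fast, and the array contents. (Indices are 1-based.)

slow=3, fast=4, a=[8, 6, 0, 0, 0, 0, 1]

slow=1 fast=1: a[fast]=8≠0 swap→a[1]=8, slow++,fast++
slow=2 fast=2: a[fast]=0, fast++
slow=2 fast=3: a[fast]=6≠0 swap→a[2]=6, slow++,fast++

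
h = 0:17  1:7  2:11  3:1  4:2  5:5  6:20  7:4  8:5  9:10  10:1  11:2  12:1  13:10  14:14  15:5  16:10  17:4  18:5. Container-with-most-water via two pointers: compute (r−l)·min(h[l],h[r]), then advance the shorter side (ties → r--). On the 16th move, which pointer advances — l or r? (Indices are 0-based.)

l=0 r=18: min(17,5)*18=90 best=90 *, r--
l=0 r=17: min(17,4)*17=68 best=90, r--
l=0 r=16: min(17,10)*16=160 best=160 *, r--
l=0 r=15: min(17,5)*15=75 best=160, r--
l=0 r=14: min(17,14)*14=196 best=196 *, r--
l=0 r=13: min(17,10)*13=130 best=196, r--
l=0 r=12: min(17,1)*12=12 best=196, r--
l=0 r=11: min(17,2)*11=22 best=196, r--
l=0 r=10: min(17,1)*10=10 best=196, r--
l=0 r=9: min(17,10)*9=90 best=196, r--
l=0 r=8: min(17,5)*8=40 best=196, r--
l=0 r=7: min(17,4)*7=28 best=196, r--
l=0 r=6: min(17,20)*6=102 best=196, l++
l=1 r=6: min(7,20)*5=35 best=196, l++
l=2 r=6: min(11,20)*4=44 best=196, l++
l=3 r=6: min(1,20)*3=3 best=196, l++

l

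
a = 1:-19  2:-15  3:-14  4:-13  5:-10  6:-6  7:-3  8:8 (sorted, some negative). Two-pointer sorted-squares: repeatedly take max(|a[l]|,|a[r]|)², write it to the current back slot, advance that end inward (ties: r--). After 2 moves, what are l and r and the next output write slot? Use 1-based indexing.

l=3, r=8, next write slot=6

[1,8] |-19|>|8| out[8]=361 → l++
[2,8] |-15|>|8| out[7]=225 → l++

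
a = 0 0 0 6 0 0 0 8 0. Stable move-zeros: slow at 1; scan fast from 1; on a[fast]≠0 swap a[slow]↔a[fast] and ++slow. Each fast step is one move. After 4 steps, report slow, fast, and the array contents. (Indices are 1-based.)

slow=1 fast=1: a[fast]=0, fast++
slow=1 fast=2: a[fast]=0, fast++
slow=1 fast=3: a[fast]=0, fast++
slow=1 fast=4: a[fast]=6≠0 swap→a[1]=6, slow++,fast++

slow=2, fast=5, a=[6, 0, 0, 0, 0, 0, 0, 8, 0]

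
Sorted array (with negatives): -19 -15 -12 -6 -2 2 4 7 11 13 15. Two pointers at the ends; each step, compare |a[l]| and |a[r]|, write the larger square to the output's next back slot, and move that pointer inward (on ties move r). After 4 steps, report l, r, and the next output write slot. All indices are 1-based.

[1,11] |-19|>|15| out[11]=361 → l++
[2,11] |-15|<=|15| out[10]=225 → r--
[2,10] |-15|>|13| out[9]=225 → l++
[3,10] |-12|<=|13| out[8]=169 → r--

l=3, r=9, next write slot=7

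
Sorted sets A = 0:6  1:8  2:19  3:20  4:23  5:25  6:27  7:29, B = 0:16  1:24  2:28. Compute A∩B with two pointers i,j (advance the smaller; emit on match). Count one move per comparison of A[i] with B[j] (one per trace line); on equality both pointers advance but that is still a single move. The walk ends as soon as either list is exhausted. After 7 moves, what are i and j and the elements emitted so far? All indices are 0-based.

i=5, j=2, emitted=[]

i=0 j=0: 6<16, i++
i=1 j=0: 8<16, i++
i=2 j=0: 19>16, j++
i=2 j=1: 19<24, i++
i=3 j=1: 20<24, i++
i=4 j=1: 23<24, i++
i=5 j=1: 25>24, j++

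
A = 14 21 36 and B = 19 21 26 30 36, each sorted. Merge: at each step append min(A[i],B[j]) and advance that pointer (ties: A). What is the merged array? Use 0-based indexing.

[14, 19, 21, 21, 26, 30, 36, 36]

i=0 j=0: A[i]=14<=B[j]=19 take 14, i++
i=1 j=0: A[i]=21>B[j]=19 take 19, j++
i=1 j=1: A[i]=21<=B[j]=21 take 21, i++
i=2 j=1: A[i]=36>B[j]=21 take 21, j++
i=2 j=2: A[i]=36>B[j]=26 take 26, j++
i=2 j=3: A[i]=36>B[j]=30 take 30, j++
i=2 j=4: A[i]=36<=B[j]=36 take 36, i++
i=3 j=4: A done, take B[j]=36, j++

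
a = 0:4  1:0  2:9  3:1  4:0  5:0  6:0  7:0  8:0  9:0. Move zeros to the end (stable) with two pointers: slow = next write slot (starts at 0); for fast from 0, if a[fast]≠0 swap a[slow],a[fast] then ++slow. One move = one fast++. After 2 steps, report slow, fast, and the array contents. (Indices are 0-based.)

slow=1, fast=2, a=[4, 0, 9, 1, 0, 0, 0, 0, 0, 0]

(s=0,f=0) a[fast]=4≠0 swap→a[0]=4 → slow++,fast++
(s=1,f=1) a[fast]=0 → fast++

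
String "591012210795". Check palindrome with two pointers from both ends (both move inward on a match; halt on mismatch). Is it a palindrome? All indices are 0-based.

not a palindrome (mismatch at 2,9)

l=0 r=11: '5'=='5', l++,r--
l=1 r=10: '9'=='9', l++,r--
l=2 r=9: '1'!='7', stop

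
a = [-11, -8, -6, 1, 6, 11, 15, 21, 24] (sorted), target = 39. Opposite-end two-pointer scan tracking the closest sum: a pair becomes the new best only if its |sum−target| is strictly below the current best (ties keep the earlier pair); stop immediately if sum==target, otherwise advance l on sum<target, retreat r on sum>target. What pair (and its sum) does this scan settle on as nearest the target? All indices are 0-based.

pair (15, 24) with sum 39 (|Δ|=0)

[0,8] -11+24=13 d=26 * → l++
[1,8] -8+24=16 d=23 * → l++
[2,8] -6+24=18 d=21 * → l++
[3,8] 1+24=25 d=14 * → l++
[4,8] 6+24=30 d=9 * → l++
[5,8] 11+24=35 d=4 * → l++
[6,8] 15+24=39 d=0 * → stop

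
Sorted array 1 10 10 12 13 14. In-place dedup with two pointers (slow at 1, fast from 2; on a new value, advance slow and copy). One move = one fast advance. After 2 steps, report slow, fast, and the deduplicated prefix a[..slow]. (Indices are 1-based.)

(s=1,f=2) a[fast]=10≠a[slow]=1 write a[2]=10 → slow++,fast++
(s=2,f=3) a[fast]=10=a[slow] dup → fast++

slow=2, fast=4, prefix=[1, 10]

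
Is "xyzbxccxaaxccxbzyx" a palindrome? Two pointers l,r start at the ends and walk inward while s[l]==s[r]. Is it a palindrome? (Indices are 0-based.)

[0,17] 'x'=='x' → l++,r--
[1,16] 'y'=='y' → l++,r--
[2,15] 'z'=='z' → l++,r--
[3,14] 'b'=='b' → l++,r--
[4,13] 'x'=='x' → l++,r--
[5,12] 'c'=='c' → l++,r--
[6,11] 'c'=='c' → l++,r--
[7,10] 'x'=='x' → l++,r--
[8,9] 'a'=='a' → l++,r--

palindrome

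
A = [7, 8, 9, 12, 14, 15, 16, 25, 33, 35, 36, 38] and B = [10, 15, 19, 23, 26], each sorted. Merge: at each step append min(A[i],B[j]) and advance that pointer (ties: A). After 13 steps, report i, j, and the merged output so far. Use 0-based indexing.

i=8, j=5, merged so far=[7, 8, 9, 10, 12, 14, 15, 15, 16, 19, 23, 25, 26]

[i=0,j=0] A[i]=7<=B[j]=10 take 7 → i++
[i=1,j=0] A[i]=8<=B[j]=10 take 8 → i++
[i=2,j=0] A[i]=9<=B[j]=10 take 9 → i++
[i=3,j=0] A[i]=12>B[j]=10 take 10 → j++
[i=3,j=1] A[i]=12<=B[j]=15 take 12 → i++
[i=4,j=1] A[i]=14<=B[j]=15 take 14 → i++
[i=5,j=1] A[i]=15<=B[j]=15 take 15 → i++
[i=6,j=1] A[i]=16>B[j]=15 take 15 → j++
[i=6,j=2] A[i]=16<=B[j]=19 take 16 → i++
[i=7,j=2] A[i]=25>B[j]=19 take 19 → j++
[i=7,j=3] A[i]=25>B[j]=23 take 23 → j++
[i=7,j=4] A[i]=25<=B[j]=26 take 25 → i++
[i=8,j=4] A[i]=33>B[j]=26 take 26 → j++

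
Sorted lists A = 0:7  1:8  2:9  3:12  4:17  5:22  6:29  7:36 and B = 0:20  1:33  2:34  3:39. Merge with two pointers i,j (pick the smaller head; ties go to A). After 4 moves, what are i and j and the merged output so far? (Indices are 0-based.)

i=4, j=0, merged so far=[7, 8, 9, 12]

i=0 j=0: A[i]=7<=B[j]=20 take 7, i++
i=1 j=0: A[i]=8<=B[j]=20 take 8, i++
i=2 j=0: A[i]=9<=B[j]=20 take 9, i++
i=3 j=0: A[i]=12<=B[j]=20 take 12, i++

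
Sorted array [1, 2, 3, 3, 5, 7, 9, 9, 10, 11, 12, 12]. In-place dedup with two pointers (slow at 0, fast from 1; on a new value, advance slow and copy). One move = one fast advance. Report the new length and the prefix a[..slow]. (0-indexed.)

slow=0 fast=1: a[fast]=2≠a[slow]=1 write a[1]=2, slow++,fast++
slow=1 fast=2: a[fast]=3≠a[slow]=2 write a[2]=3, slow++,fast++
slow=2 fast=3: a[fast]=3=a[slow] dup, fast++
slow=2 fast=4: a[fast]=5≠a[slow]=3 write a[3]=5, slow++,fast++
slow=3 fast=5: a[fast]=7≠a[slow]=5 write a[4]=7, slow++,fast++
slow=4 fast=6: a[fast]=9≠a[slow]=7 write a[5]=9, slow++,fast++
slow=5 fast=7: a[fast]=9=a[slow] dup, fast++
slow=5 fast=8: a[fast]=10≠a[slow]=9 write a[6]=10, slow++,fast++
slow=6 fast=9: a[fast]=11≠a[slow]=10 write a[7]=11, slow++,fast++
slow=7 fast=10: a[fast]=12≠a[slow]=11 write a[8]=12, slow++,fast++
slow=8 fast=11: a[fast]=12=a[slow] dup, fast++

length 9; prefix = [1, 2, 3, 5, 7, 9, 10, 11, 12]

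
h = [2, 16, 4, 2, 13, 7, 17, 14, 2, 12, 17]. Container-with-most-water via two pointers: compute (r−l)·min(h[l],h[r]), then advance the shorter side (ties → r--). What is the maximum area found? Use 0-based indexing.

max area = 144

l=0 r=10: min(2,17)*10=20 best=20 *, l++
l=1 r=10: min(16,17)*9=144 best=144 *, l++
l=2 r=10: min(4,17)*8=32 best=144, l++
l=3 r=10: min(2,17)*7=14 best=144, l++
l=4 r=10: min(13,17)*6=78 best=144, l++
l=5 r=10: min(7,17)*5=35 best=144, l++
l=6 r=10: min(17,17)*4=68 best=144, r--
l=6 r=9: min(17,12)*3=36 best=144, r--
l=6 r=8: min(17,2)*2=4 best=144, r--
l=6 r=7: min(17,14)*1=14 best=144, r--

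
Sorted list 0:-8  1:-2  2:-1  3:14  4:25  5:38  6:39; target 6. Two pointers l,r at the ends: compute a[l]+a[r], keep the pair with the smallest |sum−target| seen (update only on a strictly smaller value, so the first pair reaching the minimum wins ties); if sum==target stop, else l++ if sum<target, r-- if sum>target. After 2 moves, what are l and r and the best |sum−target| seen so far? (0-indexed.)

[0,6] -8+39=31 d=25 * → r--
[0,5] -8+38=30 d=24 * → r--

l=0, r=4, best |Δ|=24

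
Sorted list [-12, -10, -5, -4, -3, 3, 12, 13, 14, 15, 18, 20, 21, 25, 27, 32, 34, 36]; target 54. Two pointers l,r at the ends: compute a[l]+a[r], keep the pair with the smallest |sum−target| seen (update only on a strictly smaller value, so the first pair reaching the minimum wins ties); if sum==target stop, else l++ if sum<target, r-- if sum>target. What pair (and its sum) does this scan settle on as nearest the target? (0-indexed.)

pair (18, 36) with sum 54 (|Δ|=0)

[0,17] -12+36=24 d=30 * → l++
[1,17] -10+36=26 d=28 * → l++
[2,17] -5+36=31 d=23 * → l++
[3,17] -4+36=32 d=22 * → l++
[4,17] -3+36=33 d=21 * → l++
[5,17] 3+36=39 d=15 * → l++
[6,17] 12+36=48 d=6 * → l++
[7,17] 13+36=49 d=5 * → l++
[8,17] 14+36=50 d=4 * → l++
[9,17] 15+36=51 d=3 * → l++
[10,17] 18+36=54 d=0 * → stop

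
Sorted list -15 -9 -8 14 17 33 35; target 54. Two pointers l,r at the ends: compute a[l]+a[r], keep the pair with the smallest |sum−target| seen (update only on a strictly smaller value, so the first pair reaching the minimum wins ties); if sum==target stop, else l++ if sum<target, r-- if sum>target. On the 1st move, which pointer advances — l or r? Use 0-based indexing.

l=0 r=6: -15+35=20 d=34 *, l++

l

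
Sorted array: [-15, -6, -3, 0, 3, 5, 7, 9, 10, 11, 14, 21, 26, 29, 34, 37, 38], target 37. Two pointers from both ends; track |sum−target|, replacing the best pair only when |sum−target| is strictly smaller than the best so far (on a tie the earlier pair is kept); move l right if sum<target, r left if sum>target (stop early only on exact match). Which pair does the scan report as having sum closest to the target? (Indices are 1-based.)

[1,17] -15+38=23 d=14 * → l++
[2,17] -6+38=32 d=5 * → l++
[3,17] -3+38=35 d=2 * → l++
[4,17] 0+38=38 d=1 * → r--
[4,16] 0+37=37 d=0 * → stop

pair (0, 37) with sum 37 (|Δ|=0)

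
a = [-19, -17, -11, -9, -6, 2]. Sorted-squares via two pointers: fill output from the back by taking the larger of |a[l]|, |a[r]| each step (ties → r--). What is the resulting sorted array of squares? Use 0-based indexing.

[0,5] |-19|>|2| out[5]=361 → l++
[1,5] |-17|>|2| out[4]=289 → l++
[2,5] |-11|>|2| out[3]=121 → l++
[3,5] |-9|>|2| out[2]=81 → l++
[4,5] |-6|>|2| out[1]=36 → l++
[5,5] |2|<=|2| out[0]=4 → r--

[4, 36, 81, 121, 289, 361]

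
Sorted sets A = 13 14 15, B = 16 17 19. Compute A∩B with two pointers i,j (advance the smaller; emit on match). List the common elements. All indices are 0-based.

intersection = []

i=0 j=0: 13<16, i++
i=1 j=0: 14<16, i++
i=2 j=0: 15<16, i++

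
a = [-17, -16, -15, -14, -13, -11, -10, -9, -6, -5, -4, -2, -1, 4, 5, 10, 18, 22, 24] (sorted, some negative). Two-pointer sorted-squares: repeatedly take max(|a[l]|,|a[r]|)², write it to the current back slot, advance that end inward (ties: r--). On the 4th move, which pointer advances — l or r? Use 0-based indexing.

l

[0,18] |-17|<=|24| out[18]=576 → r--
[0,17] |-17|<=|22| out[17]=484 → r--
[0,16] |-17|<=|18| out[16]=324 → r--
[0,15] |-17|>|10| out[15]=289 → l++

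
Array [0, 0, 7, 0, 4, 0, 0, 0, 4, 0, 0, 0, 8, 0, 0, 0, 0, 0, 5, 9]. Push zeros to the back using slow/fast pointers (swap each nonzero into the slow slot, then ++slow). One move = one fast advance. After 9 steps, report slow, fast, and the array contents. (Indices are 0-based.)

slow=0 fast=0: a[fast]=0, fast++
slow=0 fast=1: a[fast]=0, fast++
slow=0 fast=2: a[fast]=7≠0 swap→a[0]=7, slow++,fast++
slow=1 fast=3: a[fast]=0, fast++
slow=1 fast=4: a[fast]=4≠0 swap→a[1]=4, slow++,fast++
slow=2 fast=5: a[fast]=0, fast++
slow=2 fast=6: a[fast]=0, fast++
slow=2 fast=7: a[fast]=0, fast++
slow=2 fast=8: a[fast]=4≠0 swap→a[2]=4, slow++,fast++

slow=3, fast=9, a=[7, 4, 4, 0, 0, 0, 0, 0, 0, 0, 0, 0, 8, 0, 0, 0, 0, 0, 5, 9]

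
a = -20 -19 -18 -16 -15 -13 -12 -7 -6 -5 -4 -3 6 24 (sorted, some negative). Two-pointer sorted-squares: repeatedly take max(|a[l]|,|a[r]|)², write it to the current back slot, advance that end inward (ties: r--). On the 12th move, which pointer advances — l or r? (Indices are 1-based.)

l=1 r=14: |-20|<=|24| out[14]=576, r--
l=1 r=13: |-20|>|6| out[13]=400, l++
l=2 r=13: |-19|>|6| out[12]=361, l++
l=3 r=13: |-18|>|6| out[11]=324, l++
l=4 r=13: |-16|>|6| out[10]=256, l++
l=5 r=13: |-15|>|6| out[9]=225, l++
l=6 r=13: |-13|>|6| out[8]=169, l++
l=7 r=13: |-12|>|6| out[7]=144, l++
l=8 r=13: |-7|>|6| out[6]=49, l++
l=9 r=13: |-6|<=|6| out[5]=36, r--
l=9 r=12: |-6|>|-3| out[4]=36, l++
l=10 r=12: |-5|>|-3| out[3]=25, l++

l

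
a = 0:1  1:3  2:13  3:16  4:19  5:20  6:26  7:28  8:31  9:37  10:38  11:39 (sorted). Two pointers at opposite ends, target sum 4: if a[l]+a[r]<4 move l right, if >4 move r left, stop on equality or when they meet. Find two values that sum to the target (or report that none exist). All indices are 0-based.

(1, 3)

l=0 r=11: 1+39=40 >4, r--
l=0 r=10: 1+38=39 >4, r--
l=0 r=9: 1+37=38 >4, r--
l=0 r=8: 1+31=32 >4, r--
l=0 r=7: 1+28=29 >4, r--
l=0 r=6: 1+26=27 >4, r--
l=0 r=5: 1+20=21 >4, r--
l=0 r=4: 1+19=20 >4, r--
l=0 r=3: 1+16=17 >4, r--
l=0 r=2: 1+13=14 >4, r--
l=0 r=1: 1+3=4, found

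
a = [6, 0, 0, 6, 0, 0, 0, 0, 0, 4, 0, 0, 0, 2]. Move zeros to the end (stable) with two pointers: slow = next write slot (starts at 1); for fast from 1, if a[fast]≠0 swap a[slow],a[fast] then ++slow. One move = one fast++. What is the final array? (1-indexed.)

slow=1 fast=1: a[fast]=6≠0 swap→a[1]=6, slow++,fast++
slow=2 fast=2: a[fast]=0, fast++
slow=2 fast=3: a[fast]=0, fast++
slow=2 fast=4: a[fast]=6≠0 swap→a[2]=6, slow++,fast++
slow=3 fast=5: a[fast]=0, fast++
slow=3 fast=6: a[fast]=0, fast++
slow=3 fast=7: a[fast]=0, fast++
slow=3 fast=8: a[fast]=0, fast++
slow=3 fast=9: a[fast]=0, fast++
slow=3 fast=10: a[fast]=4≠0 swap→a[3]=4, slow++,fast++
slow=4 fast=11: a[fast]=0, fast++
slow=4 fast=12: a[fast]=0, fast++
slow=4 fast=13: a[fast]=0, fast++
slow=4 fast=14: a[fast]=2≠0 swap→a[4]=2, slow++,fast++

[6, 6, 4, 2, 0, 0, 0, 0, 0, 0, 0, 0, 0, 0]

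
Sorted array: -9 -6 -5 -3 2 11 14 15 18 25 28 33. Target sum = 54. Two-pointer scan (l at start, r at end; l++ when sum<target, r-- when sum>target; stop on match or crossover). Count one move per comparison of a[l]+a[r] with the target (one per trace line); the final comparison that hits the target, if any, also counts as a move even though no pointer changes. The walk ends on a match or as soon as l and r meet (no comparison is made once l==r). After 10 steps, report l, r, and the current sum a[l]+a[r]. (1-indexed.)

l=1 r=12: -9+33=24 <54, l++
l=2 r=12: -6+33=27 <54, l++
l=3 r=12: -5+33=28 <54, l++
l=4 r=12: -3+33=30 <54, l++
l=5 r=12: 2+33=35 <54, l++
l=6 r=12: 11+33=44 <54, l++
l=7 r=12: 14+33=47 <54, l++
l=8 r=12: 15+33=48 <54, l++
l=9 r=12: 18+33=51 <54, l++
l=10 r=12: 25+33=58 >54, r--

l=10, r=11, sum=53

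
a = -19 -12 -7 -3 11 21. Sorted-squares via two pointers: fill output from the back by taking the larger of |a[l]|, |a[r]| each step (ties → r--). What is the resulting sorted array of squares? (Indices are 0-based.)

l=0 r=5: |-19|<=|21| out[5]=441, r--
l=0 r=4: |-19|>|11| out[4]=361, l++
l=1 r=4: |-12|>|11| out[3]=144, l++
l=2 r=4: |-7|<=|11| out[2]=121, r--
l=2 r=3: |-7|>|-3| out[1]=49, l++
l=3 r=3: |-3|<=|-3| out[0]=9, r--

[9, 49, 121, 144, 361, 441]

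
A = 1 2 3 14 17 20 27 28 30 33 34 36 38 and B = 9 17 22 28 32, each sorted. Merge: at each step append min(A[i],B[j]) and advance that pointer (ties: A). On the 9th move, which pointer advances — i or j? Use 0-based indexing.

j

i=0 j=0: A[i]=1<=B[j]=9 take 1, i++
i=1 j=0: A[i]=2<=B[j]=9 take 2, i++
i=2 j=0: A[i]=3<=B[j]=9 take 3, i++
i=3 j=0: A[i]=14>B[j]=9 take 9, j++
i=3 j=1: A[i]=14<=B[j]=17 take 14, i++
i=4 j=1: A[i]=17<=B[j]=17 take 17, i++
i=5 j=1: A[i]=20>B[j]=17 take 17, j++
i=5 j=2: A[i]=20<=B[j]=22 take 20, i++
i=6 j=2: A[i]=27>B[j]=22 take 22, j++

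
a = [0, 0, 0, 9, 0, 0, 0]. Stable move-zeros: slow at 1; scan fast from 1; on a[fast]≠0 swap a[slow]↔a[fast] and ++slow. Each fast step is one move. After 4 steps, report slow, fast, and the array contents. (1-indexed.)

slow=2, fast=5, a=[9, 0, 0, 0, 0, 0, 0]

(s=1,f=1) a[fast]=0 → fast++
(s=1,f=2) a[fast]=0 → fast++
(s=1,f=3) a[fast]=0 → fast++
(s=1,f=4) a[fast]=9≠0 swap→a[1]=9 → slow++,fast++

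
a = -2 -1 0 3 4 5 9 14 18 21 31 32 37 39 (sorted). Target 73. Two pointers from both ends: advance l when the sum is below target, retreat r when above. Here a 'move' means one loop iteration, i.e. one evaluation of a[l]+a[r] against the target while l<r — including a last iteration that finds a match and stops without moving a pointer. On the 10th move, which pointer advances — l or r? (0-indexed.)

[0,13] -2+39=37 <73 → l++
[1,13] -1+39=38 <73 → l++
[2,13] 0+39=39 <73 → l++
[3,13] 3+39=42 <73 → l++
[4,13] 4+39=43 <73 → l++
[5,13] 5+39=44 <73 → l++
[6,13] 9+39=48 <73 → l++
[7,13] 14+39=53 <73 → l++
[8,13] 18+39=57 <73 → l++
[9,13] 21+39=60 <73 → l++

l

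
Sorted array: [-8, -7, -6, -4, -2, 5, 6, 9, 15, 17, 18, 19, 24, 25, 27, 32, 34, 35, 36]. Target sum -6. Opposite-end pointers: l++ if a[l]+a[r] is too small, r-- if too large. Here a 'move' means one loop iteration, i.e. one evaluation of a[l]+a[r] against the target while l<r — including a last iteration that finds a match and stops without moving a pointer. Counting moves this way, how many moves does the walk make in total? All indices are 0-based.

[0,18] -8+36=28 >-6 → r--
[0,17] -8+35=27 >-6 → r--
[0,16] -8+34=26 >-6 → r--
[0,15] -8+32=24 >-6 → r--
[0,14] -8+27=19 >-6 → r--
[0,13] -8+25=17 >-6 → r--
[0,12] -8+24=16 >-6 → r--
[0,11] -8+19=11 >-6 → r--
[0,10] -8+18=10 >-6 → r--
[0,9] -8+17=9 >-6 → r--
[0,8] -8+15=7 >-6 → r--
[0,7] -8+9=1 >-6 → r--
[0,6] -8+6=-2 >-6 → r--
[0,5] -8+5=-3 >-6 → r--
[0,4] -8+-2=-10 <-6 → l++
[1,4] -7+-2=-9 <-6 → l++
[2,4] -6+-2=-8 <-6 → l++
[3,4] -4+-2=-6 → found

18 moves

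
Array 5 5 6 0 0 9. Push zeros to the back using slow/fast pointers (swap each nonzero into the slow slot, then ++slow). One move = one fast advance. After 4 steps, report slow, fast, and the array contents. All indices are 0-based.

slow=3, fast=4, a=[5, 5, 6, 0, 0, 9]

(s=0,f=0) a[fast]=5≠0 swap→a[0]=5 → slow++,fast++
(s=1,f=1) a[fast]=5≠0 swap→a[1]=5 → slow++,fast++
(s=2,f=2) a[fast]=6≠0 swap→a[2]=6 → slow++,fast++
(s=3,f=3) a[fast]=0 → fast++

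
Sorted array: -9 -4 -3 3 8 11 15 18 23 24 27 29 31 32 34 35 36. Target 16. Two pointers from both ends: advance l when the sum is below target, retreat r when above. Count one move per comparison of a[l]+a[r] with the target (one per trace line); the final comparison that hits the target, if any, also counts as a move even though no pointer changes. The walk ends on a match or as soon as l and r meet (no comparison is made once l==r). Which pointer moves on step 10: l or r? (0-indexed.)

r

[0,16] -9+36=27 >16 → r--
[0,15] -9+35=26 >16 → r--
[0,14] -9+34=25 >16 → r--
[0,13] -9+32=23 >16 → r--
[0,12] -9+31=22 >16 → r--
[0,11] -9+29=20 >16 → r--
[0,10] -9+27=18 >16 → r--
[0,9] -9+24=15 <16 → l++
[1,9] -4+24=20 >16 → r--
[1,8] -4+23=19 >16 → r--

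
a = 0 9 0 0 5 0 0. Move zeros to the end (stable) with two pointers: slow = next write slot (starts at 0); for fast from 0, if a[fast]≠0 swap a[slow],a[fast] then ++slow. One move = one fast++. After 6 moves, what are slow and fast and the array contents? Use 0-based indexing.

(s=0,f=0) a[fast]=0 → fast++
(s=0,f=1) a[fast]=9≠0 swap→a[0]=9 → slow++,fast++
(s=1,f=2) a[fast]=0 → fast++
(s=1,f=3) a[fast]=0 → fast++
(s=1,f=4) a[fast]=5≠0 swap→a[1]=5 → slow++,fast++
(s=2,f=5) a[fast]=0 → fast++

slow=2, fast=6, a=[9, 5, 0, 0, 0, 0, 0]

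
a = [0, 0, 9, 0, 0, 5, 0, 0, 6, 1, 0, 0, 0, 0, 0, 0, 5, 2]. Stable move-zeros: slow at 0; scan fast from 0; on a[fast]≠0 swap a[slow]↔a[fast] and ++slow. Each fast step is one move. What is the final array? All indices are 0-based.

(s=0,f=0) a[fast]=0 → fast++
(s=0,f=1) a[fast]=0 → fast++
(s=0,f=2) a[fast]=9≠0 swap→a[0]=9 → slow++,fast++
(s=1,f=3) a[fast]=0 → fast++
(s=1,f=4) a[fast]=0 → fast++
(s=1,f=5) a[fast]=5≠0 swap→a[1]=5 → slow++,fast++
(s=2,f=6) a[fast]=0 → fast++
(s=2,f=7) a[fast]=0 → fast++
(s=2,f=8) a[fast]=6≠0 swap→a[2]=6 → slow++,fast++
(s=3,f=9) a[fast]=1≠0 swap→a[3]=1 → slow++,fast++
(s=4,f=10) a[fast]=0 → fast++
(s=4,f=11) a[fast]=0 → fast++
(s=4,f=12) a[fast]=0 → fast++
(s=4,f=13) a[fast]=0 → fast++
(s=4,f=14) a[fast]=0 → fast++
(s=4,f=15) a[fast]=0 → fast++
(s=4,f=16) a[fast]=5≠0 swap→a[4]=5 → slow++,fast++
(s=5,f=17) a[fast]=2≠0 swap→a[5]=2 → slow++,fast++

[9, 5, 6, 1, 5, 2, 0, 0, 0, 0, 0, 0, 0, 0, 0, 0, 0, 0]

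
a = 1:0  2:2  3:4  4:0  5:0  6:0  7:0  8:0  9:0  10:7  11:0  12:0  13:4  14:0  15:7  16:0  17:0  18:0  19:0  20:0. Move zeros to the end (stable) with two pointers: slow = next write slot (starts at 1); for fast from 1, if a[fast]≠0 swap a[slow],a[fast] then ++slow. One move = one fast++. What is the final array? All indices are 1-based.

(s=1,f=1) a[fast]=0 → fast++
(s=1,f=2) a[fast]=2≠0 swap→a[1]=2 → slow++,fast++
(s=2,f=3) a[fast]=4≠0 swap→a[2]=4 → slow++,fast++
(s=3,f=4) a[fast]=0 → fast++
(s=3,f=5) a[fast]=0 → fast++
(s=3,f=6) a[fast]=0 → fast++
(s=3,f=7) a[fast]=0 → fast++
(s=3,f=8) a[fast]=0 → fast++
(s=3,f=9) a[fast]=0 → fast++
(s=3,f=10) a[fast]=7≠0 swap→a[3]=7 → slow++,fast++
(s=4,f=11) a[fast]=0 → fast++
(s=4,f=12) a[fast]=0 → fast++
(s=4,f=13) a[fast]=4≠0 swap→a[4]=4 → slow++,fast++
(s=5,f=14) a[fast]=0 → fast++
(s=5,f=15) a[fast]=7≠0 swap→a[5]=7 → slow++,fast++
(s=6,f=16) a[fast]=0 → fast++
(s=6,f=17) a[fast]=0 → fast++
(s=6,f=18) a[fast]=0 → fast++
(s=6,f=19) a[fast]=0 → fast++
(s=6,f=20) a[fast]=0 → fast++

[2, 4, 7, 4, 7, 0, 0, 0, 0, 0, 0, 0, 0, 0, 0, 0, 0, 0, 0, 0]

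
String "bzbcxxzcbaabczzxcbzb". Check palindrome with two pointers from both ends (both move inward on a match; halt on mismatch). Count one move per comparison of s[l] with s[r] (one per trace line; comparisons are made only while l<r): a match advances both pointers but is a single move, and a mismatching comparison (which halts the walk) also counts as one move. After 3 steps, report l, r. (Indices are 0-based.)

l=3, r=16

l=0 r=19: 'b'=='b', l++,r--
l=1 r=18: 'z'=='z', l++,r--
l=2 r=17: 'b'=='b', l++,r--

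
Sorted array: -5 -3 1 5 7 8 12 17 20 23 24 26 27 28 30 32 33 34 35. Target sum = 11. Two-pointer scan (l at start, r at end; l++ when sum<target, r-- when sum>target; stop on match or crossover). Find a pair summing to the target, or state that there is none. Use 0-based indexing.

no pair

[0,18] -5+35=30 >11 → r--
[0,17] -5+34=29 >11 → r--
[0,16] -5+33=28 >11 → r--
[0,15] -5+32=27 >11 → r--
[0,14] -5+30=25 >11 → r--
[0,13] -5+28=23 >11 → r--
[0,12] -5+27=22 >11 → r--
[0,11] -5+26=21 >11 → r--
[0,10] -5+24=19 >11 → r--
[0,9] -5+23=18 >11 → r--
[0,8] -5+20=15 >11 → r--
[0,7] -5+17=12 >11 → r--
[0,6] -5+12=7 <11 → l++
[1,6] -3+12=9 <11 → l++
[2,6] 1+12=13 >11 → r--
[2,5] 1+8=9 <11 → l++
[3,5] 5+8=13 >11 → r--
[3,4] 5+7=12 >11 → r--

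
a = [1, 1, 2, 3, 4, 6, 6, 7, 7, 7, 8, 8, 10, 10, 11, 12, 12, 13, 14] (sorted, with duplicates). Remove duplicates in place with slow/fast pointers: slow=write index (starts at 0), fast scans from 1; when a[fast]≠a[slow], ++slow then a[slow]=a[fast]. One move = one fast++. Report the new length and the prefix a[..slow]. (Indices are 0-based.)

(s=0,f=1) a[fast]=1=a[slow] dup → fast++
(s=0,f=2) a[fast]=2≠a[slow]=1 write a[1]=2 → slow++,fast++
(s=1,f=3) a[fast]=3≠a[slow]=2 write a[2]=3 → slow++,fast++
(s=2,f=4) a[fast]=4≠a[slow]=3 write a[3]=4 → slow++,fast++
(s=3,f=5) a[fast]=6≠a[slow]=4 write a[4]=6 → slow++,fast++
(s=4,f=6) a[fast]=6=a[slow] dup → fast++
(s=4,f=7) a[fast]=7≠a[slow]=6 write a[5]=7 → slow++,fast++
(s=5,f=8) a[fast]=7=a[slow] dup → fast++
(s=5,f=9) a[fast]=7=a[slow] dup → fast++
(s=5,f=10) a[fast]=8≠a[slow]=7 write a[6]=8 → slow++,fast++
(s=6,f=11) a[fast]=8=a[slow] dup → fast++
(s=6,f=12) a[fast]=10≠a[slow]=8 write a[7]=10 → slow++,fast++
(s=7,f=13) a[fast]=10=a[slow] dup → fast++
(s=7,f=14) a[fast]=11≠a[slow]=10 write a[8]=11 → slow++,fast++
(s=8,f=15) a[fast]=12≠a[slow]=11 write a[9]=12 → slow++,fast++
(s=9,f=16) a[fast]=12=a[slow] dup → fast++
(s=9,f=17) a[fast]=13≠a[slow]=12 write a[10]=13 → slow++,fast++
(s=10,f=18) a[fast]=14≠a[slow]=13 write a[11]=14 → slow++,fast++

length 12; prefix = [1, 2, 3, 4, 6, 7, 8, 10, 11, 12, 13, 14]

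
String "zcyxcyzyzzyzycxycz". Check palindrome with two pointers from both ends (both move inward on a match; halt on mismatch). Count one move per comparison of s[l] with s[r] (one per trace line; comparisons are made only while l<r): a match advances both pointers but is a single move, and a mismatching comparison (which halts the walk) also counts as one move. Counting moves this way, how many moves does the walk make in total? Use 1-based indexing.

[1,18] 'z'=='z' → l++,r--
[2,17] 'c'=='c' → l++,r--
[3,16] 'y'=='y' → l++,r--
[4,15] 'x'=='x' → l++,r--
[5,14] 'c'=='c' → l++,r--
[6,13] 'y'=='y' → l++,r--
[7,12] 'z'=='z' → l++,r--
[8,11] 'y'=='y' → l++,r--
[9,10] 'z'=='z' → l++,r--

9 moves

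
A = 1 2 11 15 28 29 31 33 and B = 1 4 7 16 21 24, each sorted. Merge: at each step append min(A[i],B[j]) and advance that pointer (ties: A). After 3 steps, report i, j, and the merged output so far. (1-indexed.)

i=3, j=2, merged so far=[1, 1, 2]

[i=1,j=1] A[i]=1<=B[j]=1 take 1 → i++
[i=2,j=1] A[i]=2>B[j]=1 take 1 → j++
[i=2,j=2] A[i]=2<=B[j]=4 take 2 → i++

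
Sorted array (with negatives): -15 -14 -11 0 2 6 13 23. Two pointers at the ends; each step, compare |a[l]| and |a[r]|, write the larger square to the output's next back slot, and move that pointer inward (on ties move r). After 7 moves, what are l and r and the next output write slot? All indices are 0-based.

[0,7] |-15|<=|23| out[7]=529 → r--
[0,6] |-15|>|13| out[6]=225 → l++
[1,6] |-14|>|13| out[5]=196 → l++
[2,6] |-11|<=|13| out[4]=169 → r--
[2,5] |-11|>|6| out[3]=121 → l++
[3,5] |0|<=|6| out[2]=36 → r--
[3,4] |0|<=|2| out[1]=4 → r--

l=3, r=3, next write slot=0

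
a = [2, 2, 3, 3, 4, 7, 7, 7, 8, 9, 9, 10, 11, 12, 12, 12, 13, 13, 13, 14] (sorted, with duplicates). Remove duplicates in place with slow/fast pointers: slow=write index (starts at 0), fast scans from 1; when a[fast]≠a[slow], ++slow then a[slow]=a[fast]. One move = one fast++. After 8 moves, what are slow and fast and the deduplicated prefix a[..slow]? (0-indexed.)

slow=4, fast=9, prefix=[2, 3, 4, 7, 8]

(s=0,f=1) a[fast]=2=a[slow] dup → fast++
(s=0,f=2) a[fast]=3≠a[slow]=2 write a[1]=3 → slow++,fast++
(s=1,f=3) a[fast]=3=a[slow] dup → fast++
(s=1,f=4) a[fast]=4≠a[slow]=3 write a[2]=4 → slow++,fast++
(s=2,f=5) a[fast]=7≠a[slow]=4 write a[3]=7 → slow++,fast++
(s=3,f=6) a[fast]=7=a[slow] dup → fast++
(s=3,f=7) a[fast]=7=a[slow] dup → fast++
(s=3,f=8) a[fast]=8≠a[slow]=7 write a[4]=8 → slow++,fast++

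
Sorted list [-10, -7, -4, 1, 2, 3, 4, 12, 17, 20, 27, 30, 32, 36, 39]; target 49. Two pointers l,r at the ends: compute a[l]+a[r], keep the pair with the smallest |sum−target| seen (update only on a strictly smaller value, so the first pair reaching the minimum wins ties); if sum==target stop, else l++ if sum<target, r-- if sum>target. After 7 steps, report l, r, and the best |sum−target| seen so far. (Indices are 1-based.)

[1,15] -10+39=29 d=20 * → l++
[2,15] -7+39=32 d=17 * → l++
[3,15] -4+39=35 d=14 * → l++
[4,15] 1+39=40 d=9 * → l++
[5,15] 2+39=41 d=8 * → l++
[6,15] 3+39=42 d=7 * → l++
[7,15] 4+39=43 d=6 * → l++

l=8, r=15, best |Δ|=6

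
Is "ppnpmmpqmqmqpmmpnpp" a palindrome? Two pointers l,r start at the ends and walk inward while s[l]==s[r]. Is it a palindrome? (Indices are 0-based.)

[0,18] 'p'=='p' → l++,r--
[1,17] 'p'=='p' → l++,r--
[2,16] 'n'=='n' → l++,r--
[3,15] 'p'=='p' → l++,r--
[4,14] 'm'=='m' → l++,r--
[5,13] 'm'=='m' → l++,r--
[6,12] 'p'=='p' → l++,r--
[7,11] 'q'=='q' → l++,r--
[8,10] 'm'=='m' → l++,r--

palindrome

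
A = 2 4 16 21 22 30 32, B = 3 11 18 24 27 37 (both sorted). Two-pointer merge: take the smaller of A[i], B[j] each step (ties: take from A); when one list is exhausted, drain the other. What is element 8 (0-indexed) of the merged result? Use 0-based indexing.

merged[8] = 24

i=0 j=0: A[i]=2<=B[j]=3 take 2, i++
i=1 j=0: A[i]=4>B[j]=3 take 3, j++
i=1 j=1: A[i]=4<=B[j]=11 take 4, i++
i=2 j=1: A[i]=16>B[j]=11 take 11, j++
i=2 j=2: A[i]=16<=B[j]=18 take 16, i++
i=3 j=2: A[i]=21>B[j]=18 take 18, j++
i=3 j=3: A[i]=21<=B[j]=24 take 21, i++
i=4 j=3: A[i]=22<=B[j]=24 take 22, i++
i=5 j=3: A[i]=30>B[j]=24 take 24, j++
i=5 j=4: A[i]=30>B[j]=27 take 27, j++
i=5 j=5: A[i]=30<=B[j]=37 take 30, i++
i=6 j=5: A[i]=32<=B[j]=37 take 32, i++
i=7 j=5: A done, take B[j]=37, j++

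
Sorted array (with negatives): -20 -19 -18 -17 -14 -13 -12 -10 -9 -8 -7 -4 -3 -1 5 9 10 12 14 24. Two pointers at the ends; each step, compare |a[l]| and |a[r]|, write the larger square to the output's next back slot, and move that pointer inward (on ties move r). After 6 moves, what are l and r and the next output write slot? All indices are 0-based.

l=0 r=19: |-20|<=|24| out[19]=576, r--
l=0 r=18: |-20|>|14| out[18]=400, l++
l=1 r=18: |-19|>|14| out[17]=361, l++
l=2 r=18: |-18|>|14| out[16]=324, l++
l=3 r=18: |-17|>|14| out[15]=289, l++
l=4 r=18: |-14|<=|14| out[14]=196, r--

l=4, r=17, next write slot=13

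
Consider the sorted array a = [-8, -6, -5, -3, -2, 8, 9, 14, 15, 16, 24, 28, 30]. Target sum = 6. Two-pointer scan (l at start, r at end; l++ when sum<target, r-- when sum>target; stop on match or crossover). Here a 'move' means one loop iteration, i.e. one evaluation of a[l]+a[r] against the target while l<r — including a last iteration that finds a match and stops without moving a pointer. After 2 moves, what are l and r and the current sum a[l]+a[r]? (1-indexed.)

l=1 r=13: -8+30=22 >6, r--
l=1 r=12: -8+28=20 >6, r--

l=1, r=11, sum=16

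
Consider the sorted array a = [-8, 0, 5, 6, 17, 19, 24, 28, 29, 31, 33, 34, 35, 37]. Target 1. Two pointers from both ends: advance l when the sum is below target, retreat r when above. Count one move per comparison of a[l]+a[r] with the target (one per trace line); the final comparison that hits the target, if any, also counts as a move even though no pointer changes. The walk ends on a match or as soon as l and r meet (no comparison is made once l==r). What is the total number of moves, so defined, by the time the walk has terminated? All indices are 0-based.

l=0 r=13: -8+37=29 >1, r--
l=0 r=12: -8+35=27 >1, r--
l=0 r=11: -8+34=26 >1, r--
l=0 r=10: -8+33=25 >1, r--
l=0 r=9: -8+31=23 >1, r--
l=0 r=8: -8+29=21 >1, r--
l=0 r=7: -8+28=20 >1, r--
l=0 r=6: -8+24=16 >1, r--
l=0 r=5: -8+19=11 >1, r--
l=0 r=4: -8+17=9 >1, r--
l=0 r=3: -8+6=-2 <1, l++
l=1 r=3: 0+6=6 >1, r--
l=1 r=2: 0+5=5 >1, r--

13 moves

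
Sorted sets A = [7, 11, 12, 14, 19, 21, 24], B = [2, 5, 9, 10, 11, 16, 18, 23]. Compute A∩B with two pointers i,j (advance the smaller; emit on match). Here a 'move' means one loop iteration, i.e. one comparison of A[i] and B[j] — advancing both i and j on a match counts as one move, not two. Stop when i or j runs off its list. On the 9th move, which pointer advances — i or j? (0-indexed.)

i=0 j=0: 7>2, j++
i=0 j=1: 7>5, j++
i=0 j=2: 7<9, i++
i=1 j=2: 11>9, j++
i=1 j=3: 11>10, j++
i=1 j=4: 11==11 emit, i++,j++
i=2 j=5: 12<16, i++
i=3 j=5: 14<16, i++
i=4 j=5: 19>16, j++

j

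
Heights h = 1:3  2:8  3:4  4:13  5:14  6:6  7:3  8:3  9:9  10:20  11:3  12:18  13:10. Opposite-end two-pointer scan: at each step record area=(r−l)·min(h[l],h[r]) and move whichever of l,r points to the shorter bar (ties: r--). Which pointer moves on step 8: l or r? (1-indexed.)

l

l=1 r=13: min(3,10)*12=36 best=36 *, l++
l=2 r=13: min(8,10)*11=88 best=88 *, l++
l=3 r=13: min(4,10)*10=40 best=88, l++
l=4 r=13: min(13,10)*9=90 best=90 *, r--
l=4 r=12: min(13,18)*8=104 best=104 *, l++
l=5 r=12: min(14,18)*7=98 best=104, l++
l=6 r=12: min(6,18)*6=36 best=104, l++
l=7 r=12: min(3,18)*5=15 best=104, l++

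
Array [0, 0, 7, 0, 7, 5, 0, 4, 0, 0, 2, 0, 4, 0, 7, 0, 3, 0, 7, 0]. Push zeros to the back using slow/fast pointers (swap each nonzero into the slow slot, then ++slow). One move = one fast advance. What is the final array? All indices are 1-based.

(s=1,f=1) a[fast]=0 → fast++
(s=1,f=2) a[fast]=0 → fast++
(s=1,f=3) a[fast]=7≠0 swap→a[1]=7 → slow++,fast++
(s=2,f=4) a[fast]=0 → fast++
(s=2,f=5) a[fast]=7≠0 swap→a[2]=7 → slow++,fast++
(s=3,f=6) a[fast]=5≠0 swap→a[3]=5 → slow++,fast++
(s=4,f=7) a[fast]=0 → fast++
(s=4,f=8) a[fast]=4≠0 swap→a[4]=4 → slow++,fast++
(s=5,f=9) a[fast]=0 → fast++
(s=5,f=10) a[fast]=0 → fast++
(s=5,f=11) a[fast]=2≠0 swap→a[5]=2 → slow++,fast++
(s=6,f=12) a[fast]=0 → fast++
(s=6,f=13) a[fast]=4≠0 swap→a[6]=4 → slow++,fast++
(s=7,f=14) a[fast]=0 → fast++
(s=7,f=15) a[fast]=7≠0 swap→a[7]=7 → slow++,fast++
(s=8,f=16) a[fast]=0 → fast++
(s=8,f=17) a[fast]=3≠0 swap→a[8]=3 → slow++,fast++
(s=9,f=18) a[fast]=0 → fast++
(s=9,f=19) a[fast]=7≠0 swap→a[9]=7 → slow++,fast++
(s=10,f=20) a[fast]=0 → fast++

[7, 7, 5, 4, 2, 4, 7, 3, 7, 0, 0, 0, 0, 0, 0, 0, 0, 0, 0, 0]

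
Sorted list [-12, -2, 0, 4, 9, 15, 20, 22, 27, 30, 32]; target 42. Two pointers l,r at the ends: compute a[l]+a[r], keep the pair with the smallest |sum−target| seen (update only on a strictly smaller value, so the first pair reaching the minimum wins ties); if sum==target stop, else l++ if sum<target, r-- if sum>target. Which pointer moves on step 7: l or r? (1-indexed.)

r

l=1 r=11: -12+32=20 d=22 *, l++
l=2 r=11: -2+32=30 d=12 *, l++
l=3 r=11: 0+32=32 d=10 *, l++
l=4 r=11: 4+32=36 d=6 *, l++
l=5 r=11: 9+32=41 d=1 *, l++
l=6 r=11: 15+32=47 d=5, r--
l=6 r=10: 15+30=45 d=3, r--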